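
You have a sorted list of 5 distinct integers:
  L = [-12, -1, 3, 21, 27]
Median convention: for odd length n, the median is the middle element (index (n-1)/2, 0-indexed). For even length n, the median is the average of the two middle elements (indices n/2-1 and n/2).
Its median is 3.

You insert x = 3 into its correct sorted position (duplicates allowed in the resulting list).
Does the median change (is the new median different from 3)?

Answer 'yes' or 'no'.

Old median = 3
Insert x = 3
New median = 3
Changed? no

Answer: no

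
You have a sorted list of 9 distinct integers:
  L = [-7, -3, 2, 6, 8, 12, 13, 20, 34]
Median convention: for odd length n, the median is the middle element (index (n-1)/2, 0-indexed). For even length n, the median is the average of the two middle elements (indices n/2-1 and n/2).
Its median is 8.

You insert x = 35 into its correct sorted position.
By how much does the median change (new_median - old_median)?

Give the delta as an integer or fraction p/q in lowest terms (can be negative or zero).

Old median = 8
After inserting x = 35: new sorted = [-7, -3, 2, 6, 8, 12, 13, 20, 34, 35]
New median = 10
Delta = 10 - 8 = 2

Answer: 2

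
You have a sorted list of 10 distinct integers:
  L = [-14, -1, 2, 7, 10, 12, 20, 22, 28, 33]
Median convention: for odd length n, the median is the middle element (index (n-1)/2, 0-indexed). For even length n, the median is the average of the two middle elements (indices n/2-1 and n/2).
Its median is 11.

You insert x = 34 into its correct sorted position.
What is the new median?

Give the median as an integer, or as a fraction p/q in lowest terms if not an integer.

Old list (sorted, length 10): [-14, -1, 2, 7, 10, 12, 20, 22, 28, 33]
Old median = 11
Insert x = 34
Old length even (10). Middle pair: indices 4,5 = 10,12.
New length odd (11). New median = single middle element.
x = 34: 10 elements are < x, 0 elements are > x.
New sorted list: [-14, -1, 2, 7, 10, 12, 20, 22, 28, 33, 34]
New median = 12

Answer: 12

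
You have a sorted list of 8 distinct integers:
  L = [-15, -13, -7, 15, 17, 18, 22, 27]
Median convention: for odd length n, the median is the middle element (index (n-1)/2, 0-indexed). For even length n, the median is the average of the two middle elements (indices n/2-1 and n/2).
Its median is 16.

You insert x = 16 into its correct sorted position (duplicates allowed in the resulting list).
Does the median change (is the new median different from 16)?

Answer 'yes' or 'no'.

Old median = 16
Insert x = 16
New median = 16
Changed? no

Answer: no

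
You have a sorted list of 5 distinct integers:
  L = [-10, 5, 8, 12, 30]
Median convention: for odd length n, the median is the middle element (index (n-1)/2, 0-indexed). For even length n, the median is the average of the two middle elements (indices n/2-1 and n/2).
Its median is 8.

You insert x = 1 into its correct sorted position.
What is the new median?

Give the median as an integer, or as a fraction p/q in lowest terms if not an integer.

Answer: 13/2

Derivation:
Old list (sorted, length 5): [-10, 5, 8, 12, 30]
Old median = 8
Insert x = 1
Old length odd (5). Middle was index 2 = 8.
New length even (6). New median = avg of two middle elements.
x = 1: 1 elements are < x, 4 elements are > x.
New sorted list: [-10, 1, 5, 8, 12, 30]
New median = 13/2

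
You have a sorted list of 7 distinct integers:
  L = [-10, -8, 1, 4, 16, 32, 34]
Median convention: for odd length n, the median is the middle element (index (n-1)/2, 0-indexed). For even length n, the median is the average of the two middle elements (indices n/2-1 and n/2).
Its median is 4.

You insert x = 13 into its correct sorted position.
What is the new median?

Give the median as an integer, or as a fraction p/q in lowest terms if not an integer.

Answer: 17/2

Derivation:
Old list (sorted, length 7): [-10, -8, 1, 4, 16, 32, 34]
Old median = 4
Insert x = 13
Old length odd (7). Middle was index 3 = 4.
New length even (8). New median = avg of two middle elements.
x = 13: 4 elements are < x, 3 elements are > x.
New sorted list: [-10, -8, 1, 4, 13, 16, 32, 34]
New median = 17/2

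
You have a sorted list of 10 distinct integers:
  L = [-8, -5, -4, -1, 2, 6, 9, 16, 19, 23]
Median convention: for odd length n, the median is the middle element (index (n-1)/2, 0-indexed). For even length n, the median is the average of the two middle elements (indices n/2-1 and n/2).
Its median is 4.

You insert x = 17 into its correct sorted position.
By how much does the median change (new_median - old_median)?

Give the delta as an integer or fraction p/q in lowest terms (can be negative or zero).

Answer: 2

Derivation:
Old median = 4
After inserting x = 17: new sorted = [-8, -5, -4, -1, 2, 6, 9, 16, 17, 19, 23]
New median = 6
Delta = 6 - 4 = 2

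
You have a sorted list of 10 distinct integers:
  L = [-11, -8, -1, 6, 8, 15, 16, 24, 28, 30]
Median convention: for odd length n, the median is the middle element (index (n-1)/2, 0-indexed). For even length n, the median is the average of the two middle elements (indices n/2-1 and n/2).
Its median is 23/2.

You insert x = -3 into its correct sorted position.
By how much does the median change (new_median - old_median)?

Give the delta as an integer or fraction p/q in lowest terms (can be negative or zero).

Old median = 23/2
After inserting x = -3: new sorted = [-11, -8, -3, -1, 6, 8, 15, 16, 24, 28, 30]
New median = 8
Delta = 8 - 23/2 = -7/2

Answer: -7/2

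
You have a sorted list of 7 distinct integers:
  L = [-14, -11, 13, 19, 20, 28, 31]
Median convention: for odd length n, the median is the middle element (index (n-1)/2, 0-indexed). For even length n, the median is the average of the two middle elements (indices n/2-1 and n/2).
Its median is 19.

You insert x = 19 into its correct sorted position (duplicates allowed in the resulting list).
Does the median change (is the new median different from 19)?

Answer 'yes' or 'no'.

Answer: no

Derivation:
Old median = 19
Insert x = 19
New median = 19
Changed? no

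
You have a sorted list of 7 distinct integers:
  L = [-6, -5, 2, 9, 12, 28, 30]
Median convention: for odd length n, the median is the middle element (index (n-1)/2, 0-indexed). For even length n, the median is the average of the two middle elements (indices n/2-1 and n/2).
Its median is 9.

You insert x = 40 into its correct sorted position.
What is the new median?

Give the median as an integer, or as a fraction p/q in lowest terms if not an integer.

Answer: 21/2

Derivation:
Old list (sorted, length 7): [-6, -5, 2, 9, 12, 28, 30]
Old median = 9
Insert x = 40
Old length odd (7). Middle was index 3 = 9.
New length even (8). New median = avg of two middle elements.
x = 40: 7 elements are < x, 0 elements are > x.
New sorted list: [-6, -5, 2, 9, 12, 28, 30, 40]
New median = 21/2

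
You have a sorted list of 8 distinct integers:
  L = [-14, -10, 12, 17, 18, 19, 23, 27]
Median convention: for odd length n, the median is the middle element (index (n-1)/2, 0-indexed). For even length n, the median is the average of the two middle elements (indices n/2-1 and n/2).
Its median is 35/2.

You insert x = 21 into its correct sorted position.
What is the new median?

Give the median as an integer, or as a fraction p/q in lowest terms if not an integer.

Old list (sorted, length 8): [-14, -10, 12, 17, 18, 19, 23, 27]
Old median = 35/2
Insert x = 21
Old length even (8). Middle pair: indices 3,4 = 17,18.
New length odd (9). New median = single middle element.
x = 21: 6 elements are < x, 2 elements are > x.
New sorted list: [-14, -10, 12, 17, 18, 19, 21, 23, 27]
New median = 18

Answer: 18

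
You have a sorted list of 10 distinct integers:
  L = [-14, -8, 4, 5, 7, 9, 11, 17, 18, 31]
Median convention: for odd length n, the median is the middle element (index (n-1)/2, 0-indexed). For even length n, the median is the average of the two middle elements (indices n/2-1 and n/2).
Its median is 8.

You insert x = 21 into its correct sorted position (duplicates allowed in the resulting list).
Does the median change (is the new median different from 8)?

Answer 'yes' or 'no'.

Old median = 8
Insert x = 21
New median = 9
Changed? yes

Answer: yes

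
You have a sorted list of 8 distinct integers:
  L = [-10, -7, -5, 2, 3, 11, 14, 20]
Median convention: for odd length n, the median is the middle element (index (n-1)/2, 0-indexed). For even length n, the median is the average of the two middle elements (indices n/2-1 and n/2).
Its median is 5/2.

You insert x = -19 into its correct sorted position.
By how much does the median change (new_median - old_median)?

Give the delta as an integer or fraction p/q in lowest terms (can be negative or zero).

Old median = 5/2
After inserting x = -19: new sorted = [-19, -10, -7, -5, 2, 3, 11, 14, 20]
New median = 2
Delta = 2 - 5/2 = -1/2

Answer: -1/2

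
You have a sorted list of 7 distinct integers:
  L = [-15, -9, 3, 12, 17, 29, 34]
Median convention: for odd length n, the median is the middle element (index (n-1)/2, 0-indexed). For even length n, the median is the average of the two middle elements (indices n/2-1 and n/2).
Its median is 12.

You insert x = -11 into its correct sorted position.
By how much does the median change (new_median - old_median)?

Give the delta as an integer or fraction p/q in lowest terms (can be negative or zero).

Answer: -9/2

Derivation:
Old median = 12
After inserting x = -11: new sorted = [-15, -11, -9, 3, 12, 17, 29, 34]
New median = 15/2
Delta = 15/2 - 12 = -9/2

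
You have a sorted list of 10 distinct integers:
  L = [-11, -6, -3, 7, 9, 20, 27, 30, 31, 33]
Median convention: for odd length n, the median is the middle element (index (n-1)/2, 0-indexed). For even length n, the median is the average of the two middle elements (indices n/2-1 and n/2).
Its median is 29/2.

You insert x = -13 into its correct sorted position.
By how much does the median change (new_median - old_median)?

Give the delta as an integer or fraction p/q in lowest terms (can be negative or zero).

Old median = 29/2
After inserting x = -13: new sorted = [-13, -11, -6, -3, 7, 9, 20, 27, 30, 31, 33]
New median = 9
Delta = 9 - 29/2 = -11/2

Answer: -11/2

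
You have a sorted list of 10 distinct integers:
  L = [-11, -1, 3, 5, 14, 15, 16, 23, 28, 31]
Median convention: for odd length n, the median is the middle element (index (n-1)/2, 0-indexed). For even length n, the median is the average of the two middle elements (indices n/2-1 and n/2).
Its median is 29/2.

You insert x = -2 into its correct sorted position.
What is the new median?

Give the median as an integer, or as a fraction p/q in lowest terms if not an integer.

Old list (sorted, length 10): [-11, -1, 3, 5, 14, 15, 16, 23, 28, 31]
Old median = 29/2
Insert x = -2
Old length even (10). Middle pair: indices 4,5 = 14,15.
New length odd (11). New median = single middle element.
x = -2: 1 elements are < x, 9 elements are > x.
New sorted list: [-11, -2, -1, 3, 5, 14, 15, 16, 23, 28, 31]
New median = 14

Answer: 14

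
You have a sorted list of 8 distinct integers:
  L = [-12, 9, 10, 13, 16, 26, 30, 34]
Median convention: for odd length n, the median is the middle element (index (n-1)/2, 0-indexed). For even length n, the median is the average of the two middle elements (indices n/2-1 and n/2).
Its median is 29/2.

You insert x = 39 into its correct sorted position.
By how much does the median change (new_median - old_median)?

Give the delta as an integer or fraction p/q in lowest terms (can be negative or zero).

Answer: 3/2

Derivation:
Old median = 29/2
After inserting x = 39: new sorted = [-12, 9, 10, 13, 16, 26, 30, 34, 39]
New median = 16
Delta = 16 - 29/2 = 3/2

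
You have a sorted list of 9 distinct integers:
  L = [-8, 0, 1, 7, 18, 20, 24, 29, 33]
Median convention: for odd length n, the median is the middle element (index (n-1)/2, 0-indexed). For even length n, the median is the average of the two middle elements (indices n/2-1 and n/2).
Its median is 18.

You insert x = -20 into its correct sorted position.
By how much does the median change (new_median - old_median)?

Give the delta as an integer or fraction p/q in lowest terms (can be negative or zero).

Old median = 18
After inserting x = -20: new sorted = [-20, -8, 0, 1, 7, 18, 20, 24, 29, 33]
New median = 25/2
Delta = 25/2 - 18 = -11/2

Answer: -11/2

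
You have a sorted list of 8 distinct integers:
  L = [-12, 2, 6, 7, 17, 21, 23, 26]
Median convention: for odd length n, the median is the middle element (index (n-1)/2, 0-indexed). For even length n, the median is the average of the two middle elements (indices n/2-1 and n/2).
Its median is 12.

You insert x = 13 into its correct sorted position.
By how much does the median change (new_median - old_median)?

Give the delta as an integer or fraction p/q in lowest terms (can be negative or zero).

Answer: 1

Derivation:
Old median = 12
After inserting x = 13: new sorted = [-12, 2, 6, 7, 13, 17, 21, 23, 26]
New median = 13
Delta = 13 - 12 = 1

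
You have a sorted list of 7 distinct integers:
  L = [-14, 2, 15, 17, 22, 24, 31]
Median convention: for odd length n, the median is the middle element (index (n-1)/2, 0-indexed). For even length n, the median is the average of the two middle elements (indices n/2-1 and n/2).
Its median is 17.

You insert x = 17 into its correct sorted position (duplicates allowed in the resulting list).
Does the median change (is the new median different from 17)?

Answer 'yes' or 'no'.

Old median = 17
Insert x = 17
New median = 17
Changed? no

Answer: no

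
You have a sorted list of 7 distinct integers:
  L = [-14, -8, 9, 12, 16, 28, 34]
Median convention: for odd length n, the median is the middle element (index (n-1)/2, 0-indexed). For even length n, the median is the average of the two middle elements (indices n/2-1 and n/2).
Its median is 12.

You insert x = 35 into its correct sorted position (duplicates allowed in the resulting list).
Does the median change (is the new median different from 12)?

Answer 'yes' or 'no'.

Old median = 12
Insert x = 35
New median = 14
Changed? yes

Answer: yes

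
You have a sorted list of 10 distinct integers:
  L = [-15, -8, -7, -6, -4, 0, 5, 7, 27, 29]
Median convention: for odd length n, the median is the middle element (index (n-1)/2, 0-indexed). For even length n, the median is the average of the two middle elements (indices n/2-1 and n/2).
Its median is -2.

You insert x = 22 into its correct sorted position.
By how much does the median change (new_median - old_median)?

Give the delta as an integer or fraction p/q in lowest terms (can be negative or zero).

Answer: 2

Derivation:
Old median = -2
After inserting x = 22: new sorted = [-15, -8, -7, -6, -4, 0, 5, 7, 22, 27, 29]
New median = 0
Delta = 0 - -2 = 2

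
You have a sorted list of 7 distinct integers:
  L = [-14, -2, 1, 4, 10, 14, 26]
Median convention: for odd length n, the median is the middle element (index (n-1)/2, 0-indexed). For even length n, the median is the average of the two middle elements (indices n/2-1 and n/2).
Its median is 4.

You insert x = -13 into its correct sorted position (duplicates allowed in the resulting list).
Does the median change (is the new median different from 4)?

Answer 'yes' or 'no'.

Answer: yes

Derivation:
Old median = 4
Insert x = -13
New median = 5/2
Changed? yes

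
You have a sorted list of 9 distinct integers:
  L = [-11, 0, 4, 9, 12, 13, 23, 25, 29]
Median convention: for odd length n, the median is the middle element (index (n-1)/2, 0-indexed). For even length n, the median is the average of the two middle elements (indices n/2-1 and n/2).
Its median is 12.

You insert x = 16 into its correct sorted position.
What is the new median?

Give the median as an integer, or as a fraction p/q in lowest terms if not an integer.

Answer: 25/2

Derivation:
Old list (sorted, length 9): [-11, 0, 4, 9, 12, 13, 23, 25, 29]
Old median = 12
Insert x = 16
Old length odd (9). Middle was index 4 = 12.
New length even (10). New median = avg of two middle elements.
x = 16: 6 elements are < x, 3 elements are > x.
New sorted list: [-11, 0, 4, 9, 12, 13, 16, 23, 25, 29]
New median = 25/2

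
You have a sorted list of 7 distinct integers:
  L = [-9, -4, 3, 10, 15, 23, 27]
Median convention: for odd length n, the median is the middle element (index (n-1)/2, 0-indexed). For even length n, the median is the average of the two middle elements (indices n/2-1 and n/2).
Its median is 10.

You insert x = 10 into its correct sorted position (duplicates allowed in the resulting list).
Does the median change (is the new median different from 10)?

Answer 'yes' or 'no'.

Old median = 10
Insert x = 10
New median = 10
Changed? no

Answer: no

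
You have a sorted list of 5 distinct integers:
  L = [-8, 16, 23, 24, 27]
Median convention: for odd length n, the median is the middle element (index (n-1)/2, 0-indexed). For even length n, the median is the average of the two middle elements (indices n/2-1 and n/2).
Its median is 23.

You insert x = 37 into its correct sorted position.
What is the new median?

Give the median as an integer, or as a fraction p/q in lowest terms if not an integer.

Old list (sorted, length 5): [-8, 16, 23, 24, 27]
Old median = 23
Insert x = 37
Old length odd (5). Middle was index 2 = 23.
New length even (6). New median = avg of two middle elements.
x = 37: 5 elements are < x, 0 elements are > x.
New sorted list: [-8, 16, 23, 24, 27, 37]
New median = 47/2

Answer: 47/2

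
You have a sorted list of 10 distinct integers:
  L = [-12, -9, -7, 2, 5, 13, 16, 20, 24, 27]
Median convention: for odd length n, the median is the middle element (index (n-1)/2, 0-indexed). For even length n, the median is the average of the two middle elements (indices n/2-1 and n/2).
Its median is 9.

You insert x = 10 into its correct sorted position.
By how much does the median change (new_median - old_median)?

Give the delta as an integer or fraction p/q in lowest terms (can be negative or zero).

Answer: 1

Derivation:
Old median = 9
After inserting x = 10: new sorted = [-12, -9, -7, 2, 5, 10, 13, 16, 20, 24, 27]
New median = 10
Delta = 10 - 9 = 1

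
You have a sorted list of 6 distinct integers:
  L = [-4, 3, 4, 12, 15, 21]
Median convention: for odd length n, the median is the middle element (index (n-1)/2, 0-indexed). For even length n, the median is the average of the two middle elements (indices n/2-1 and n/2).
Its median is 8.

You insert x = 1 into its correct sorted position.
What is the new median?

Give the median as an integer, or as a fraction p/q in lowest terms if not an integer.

Old list (sorted, length 6): [-4, 3, 4, 12, 15, 21]
Old median = 8
Insert x = 1
Old length even (6). Middle pair: indices 2,3 = 4,12.
New length odd (7). New median = single middle element.
x = 1: 1 elements are < x, 5 elements are > x.
New sorted list: [-4, 1, 3, 4, 12, 15, 21]
New median = 4

Answer: 4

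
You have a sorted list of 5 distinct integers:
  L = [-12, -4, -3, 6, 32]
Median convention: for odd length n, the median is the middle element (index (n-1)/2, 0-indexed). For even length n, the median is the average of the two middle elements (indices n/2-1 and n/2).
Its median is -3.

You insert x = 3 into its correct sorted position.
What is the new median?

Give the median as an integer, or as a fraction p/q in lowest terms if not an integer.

Old list (sorted, length 5): [-12, -4, -3, 6, 32]
Old median = -3
Insert x = 3
Old length odd (5). Middle was index 2 = -3.
New length even (6). New median = avg of two middle elements.
x = 3: 3 elements are < x, 2 elements are > x.
New sorted list: [-12, -4, -3, 3, 6, 32]
New median = 0

Answer: 0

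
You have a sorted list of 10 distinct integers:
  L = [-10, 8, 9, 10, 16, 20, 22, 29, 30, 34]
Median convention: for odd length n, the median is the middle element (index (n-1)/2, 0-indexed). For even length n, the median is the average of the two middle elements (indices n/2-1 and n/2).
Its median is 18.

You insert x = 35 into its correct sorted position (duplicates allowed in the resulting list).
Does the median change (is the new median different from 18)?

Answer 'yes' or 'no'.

Old median = 18
Insert x = 35
New median = 20
Changed? yes

Answer: yes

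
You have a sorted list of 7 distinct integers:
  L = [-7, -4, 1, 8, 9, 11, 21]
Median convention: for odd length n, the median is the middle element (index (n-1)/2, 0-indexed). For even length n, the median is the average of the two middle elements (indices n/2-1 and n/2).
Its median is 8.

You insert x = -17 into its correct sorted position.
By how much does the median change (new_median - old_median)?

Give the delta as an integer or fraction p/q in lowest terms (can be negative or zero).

Answer: -7/2

Derivation:
Old median = 8
After inserting x = -17: new sorted = [-17, -7, -4, 1, 8, 9, 11, 21]
New median = 9/2
Delta = 9/2 - 8 = -7/2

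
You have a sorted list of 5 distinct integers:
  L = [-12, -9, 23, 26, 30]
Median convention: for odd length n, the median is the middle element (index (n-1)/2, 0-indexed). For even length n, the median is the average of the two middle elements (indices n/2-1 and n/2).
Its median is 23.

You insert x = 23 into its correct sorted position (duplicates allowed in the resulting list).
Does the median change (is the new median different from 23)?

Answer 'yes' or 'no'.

Old median = 23
Insert x = 23
New median = 23
Changed? no

Answer: no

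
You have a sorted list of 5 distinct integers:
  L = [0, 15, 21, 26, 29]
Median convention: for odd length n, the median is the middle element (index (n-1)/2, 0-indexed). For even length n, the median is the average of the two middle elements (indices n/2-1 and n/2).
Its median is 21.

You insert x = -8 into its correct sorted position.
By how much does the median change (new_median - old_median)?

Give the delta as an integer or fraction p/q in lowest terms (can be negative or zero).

Answer: -3

Derivation:
Old median = 21
After inserting x = -8: new sorted = [-8, 0, 15, 21, 26, 29]
New median = 18
Delta = 18 - 21 = -3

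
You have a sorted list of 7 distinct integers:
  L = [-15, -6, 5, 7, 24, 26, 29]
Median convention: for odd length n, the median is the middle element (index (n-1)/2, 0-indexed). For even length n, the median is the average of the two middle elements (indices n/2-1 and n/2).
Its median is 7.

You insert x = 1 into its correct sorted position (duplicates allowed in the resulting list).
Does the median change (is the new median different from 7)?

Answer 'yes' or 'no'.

Answer: yes

Derivation:
Old median = 7
Insert x = 1
New median = 6
Changed? yes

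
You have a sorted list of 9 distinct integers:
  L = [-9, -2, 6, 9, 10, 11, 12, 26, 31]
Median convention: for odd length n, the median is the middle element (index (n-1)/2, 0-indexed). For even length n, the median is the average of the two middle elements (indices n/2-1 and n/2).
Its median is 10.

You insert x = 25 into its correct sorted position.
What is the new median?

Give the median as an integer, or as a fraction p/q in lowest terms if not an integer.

Answer: 21/2

Derivation:
Old list (sorted, length 9): [-9, -2, 6, 9, 10, 11, 12, 26, 31]
Old median = 10
Insert x = 25
Old length odd (9). Middle was index 4 = 10.
New length even (10). New median = avg of two middle elements.
x = 25: 7 elements are < x, 2 elements are > x.
New sorted list: [-9, -2, 6, 9, 10, 11, 12, 25, 26, 31]
New median = 21/2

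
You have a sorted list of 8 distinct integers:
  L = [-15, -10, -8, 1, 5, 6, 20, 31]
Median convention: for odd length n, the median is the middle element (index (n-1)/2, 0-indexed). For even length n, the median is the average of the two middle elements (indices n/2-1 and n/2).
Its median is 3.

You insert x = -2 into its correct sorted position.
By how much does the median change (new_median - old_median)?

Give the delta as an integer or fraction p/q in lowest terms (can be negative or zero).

Old median = 3
After inserting x = -2: new sorted = [-15, -10, -8, -2, 1, 5, 6, 20, 31]
New median = 1
Delta = 1 - 3 = -2

Answer: -2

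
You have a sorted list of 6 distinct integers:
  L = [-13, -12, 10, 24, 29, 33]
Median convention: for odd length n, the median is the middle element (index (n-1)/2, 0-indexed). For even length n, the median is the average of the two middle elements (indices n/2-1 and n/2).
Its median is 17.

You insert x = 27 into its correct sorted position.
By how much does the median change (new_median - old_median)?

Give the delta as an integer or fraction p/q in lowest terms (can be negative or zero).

Old median = 17
After inserting x = 27: new sorted = [-13, -12, 10, 24, 27, 29, 33]
New median = 24
Delta = 24 - 17 = 7

Answer: 7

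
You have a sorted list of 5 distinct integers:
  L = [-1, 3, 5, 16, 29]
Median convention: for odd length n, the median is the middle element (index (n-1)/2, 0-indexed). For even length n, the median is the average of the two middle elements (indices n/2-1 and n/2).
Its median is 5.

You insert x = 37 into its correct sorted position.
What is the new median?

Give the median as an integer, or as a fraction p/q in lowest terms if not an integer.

Old list (sorted, length 5): [-1, 3, 5, 16, 29]
Old median = 5
Insert x = 37
Old length odd (5). Middle was index 2 = 5.
New length even (6). New median = avg of two middle elements.
x = 37: 5 elements are < x, 0 elements are > x.
New sorted list: [-1, 3, 5, 16, 29, 37]
New median = 21/2

Answer: 21/2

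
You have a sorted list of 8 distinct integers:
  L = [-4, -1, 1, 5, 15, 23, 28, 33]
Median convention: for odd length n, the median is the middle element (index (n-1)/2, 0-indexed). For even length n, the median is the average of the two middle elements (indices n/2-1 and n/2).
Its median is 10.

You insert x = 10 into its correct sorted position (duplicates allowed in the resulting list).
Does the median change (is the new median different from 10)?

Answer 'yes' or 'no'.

Answer: no

Derivation:
Old median = 10
Insert x = 10
New median = 10
Changed? no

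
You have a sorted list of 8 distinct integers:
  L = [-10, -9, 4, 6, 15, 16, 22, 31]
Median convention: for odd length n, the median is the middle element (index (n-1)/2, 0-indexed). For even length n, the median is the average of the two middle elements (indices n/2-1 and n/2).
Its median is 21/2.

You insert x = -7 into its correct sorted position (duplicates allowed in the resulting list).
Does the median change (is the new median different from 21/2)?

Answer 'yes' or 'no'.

Answer: yes

Derivation:
Old median = 21/2
Insert x = -7
New median = 6
Changed? yes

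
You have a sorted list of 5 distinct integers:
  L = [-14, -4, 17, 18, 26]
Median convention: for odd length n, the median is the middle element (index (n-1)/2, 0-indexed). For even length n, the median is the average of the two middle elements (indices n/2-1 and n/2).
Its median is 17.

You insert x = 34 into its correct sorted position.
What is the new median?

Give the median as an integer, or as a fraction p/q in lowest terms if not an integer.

Old list (sorted, length 5): [-14, -4, 17, 18, 26]
Old median = 17
Insert x = 34
Old length odd (5). Middle was index 2 = 17.
New length even (6). New median = avg of two middle elements.
x = 34: 5 elements are < x, 0 elements are > x.
New sorted list: [-14, -4, 17, 18, 26, 34]
New median = 35/2

Answer: 35/2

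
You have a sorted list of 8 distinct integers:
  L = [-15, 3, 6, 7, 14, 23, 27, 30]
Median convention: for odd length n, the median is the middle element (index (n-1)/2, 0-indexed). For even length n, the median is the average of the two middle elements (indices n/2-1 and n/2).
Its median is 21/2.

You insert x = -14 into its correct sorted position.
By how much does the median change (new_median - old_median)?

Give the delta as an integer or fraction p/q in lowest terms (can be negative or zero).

Answer: -7/2

Derivation:
Old median = 21/2
After inserting x = -14: new sorted = [-15, -14, 3, 6, 7, 14, 23, 27, 30]
New median = 7
Delta = 7 - 21/2 = -7/2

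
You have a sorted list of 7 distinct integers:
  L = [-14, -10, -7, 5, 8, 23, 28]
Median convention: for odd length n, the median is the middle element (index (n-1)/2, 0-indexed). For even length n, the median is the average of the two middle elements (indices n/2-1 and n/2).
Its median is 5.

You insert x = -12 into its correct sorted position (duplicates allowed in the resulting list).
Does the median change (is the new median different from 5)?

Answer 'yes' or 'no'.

Old median = 5
Insert x = -12
New median = -1
Changed? yes

Answer: yes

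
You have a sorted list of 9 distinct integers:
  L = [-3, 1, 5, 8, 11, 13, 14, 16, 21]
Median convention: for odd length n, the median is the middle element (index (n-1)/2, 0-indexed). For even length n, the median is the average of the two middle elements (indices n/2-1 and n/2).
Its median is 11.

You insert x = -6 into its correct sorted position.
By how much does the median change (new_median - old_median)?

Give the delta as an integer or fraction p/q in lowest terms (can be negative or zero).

Answer: -3/2

Derivation:
Old median = 11
After inserting x = -6: new sorted = [-6, -3, 1, 5, 8, 11, 13, 14, 16, 21]
New median = 19/2
Delta = 19/2 - 11 = -3/2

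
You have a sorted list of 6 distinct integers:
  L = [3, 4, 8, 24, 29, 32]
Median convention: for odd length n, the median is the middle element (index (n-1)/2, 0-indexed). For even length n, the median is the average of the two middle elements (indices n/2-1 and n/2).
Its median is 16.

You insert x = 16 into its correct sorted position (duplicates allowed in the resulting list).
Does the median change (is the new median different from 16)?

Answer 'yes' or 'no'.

Answer: no

Derivation:
Old median = 16
Insert x = 16
New median = 16
Changed? no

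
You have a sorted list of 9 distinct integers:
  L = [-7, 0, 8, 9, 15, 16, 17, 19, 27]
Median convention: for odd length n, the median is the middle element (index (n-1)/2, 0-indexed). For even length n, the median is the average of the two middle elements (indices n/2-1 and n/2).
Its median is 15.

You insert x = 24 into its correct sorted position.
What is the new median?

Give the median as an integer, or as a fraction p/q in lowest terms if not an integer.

Answer: 31/2

Derivation:
Old list (sorted, length 9): [-7, 0, 8, 9, 15, 16, 17, 19, 27]
Old median = 15
Insert x = 24
Old length odd (9). Middle was index 4 = 15.
New length even (10). New median = avg of two middle elements.
x = 24: 8 elements are < x, 1 elements are > x.
New sorted list: [-7, 0, 8, 9, 15, 16, 17, 19, 24, 27]
New median = 31/2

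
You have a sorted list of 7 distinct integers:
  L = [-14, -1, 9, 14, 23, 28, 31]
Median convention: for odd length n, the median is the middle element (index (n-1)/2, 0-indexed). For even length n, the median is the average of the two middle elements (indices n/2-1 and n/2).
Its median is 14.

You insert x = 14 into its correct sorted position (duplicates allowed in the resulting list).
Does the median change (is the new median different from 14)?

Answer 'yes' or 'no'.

Old median = 14
Insert x = 14
New median = 14
Changed? no

Answer: no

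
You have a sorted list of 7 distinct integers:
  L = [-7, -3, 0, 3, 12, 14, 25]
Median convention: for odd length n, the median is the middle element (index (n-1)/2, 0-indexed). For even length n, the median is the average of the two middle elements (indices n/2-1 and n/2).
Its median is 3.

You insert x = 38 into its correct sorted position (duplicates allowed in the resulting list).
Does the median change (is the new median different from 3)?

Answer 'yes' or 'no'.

Answer: yes

Derivation:
Old median = 3
Insert x = 38
New median = 15/2
Changed? yes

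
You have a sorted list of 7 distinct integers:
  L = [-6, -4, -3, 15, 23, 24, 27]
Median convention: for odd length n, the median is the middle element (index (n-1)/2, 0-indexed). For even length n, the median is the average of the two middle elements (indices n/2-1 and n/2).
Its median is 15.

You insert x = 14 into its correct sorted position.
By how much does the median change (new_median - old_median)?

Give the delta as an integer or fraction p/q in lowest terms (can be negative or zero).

Answer: -1/2

Derivation:
Old median = 15
After inserting x = 14: new sorted = [-6, -4, -3, 14, 15, 23, 24, 27]
New median = 29/2
Delta = 29/2 - 15 = -1/2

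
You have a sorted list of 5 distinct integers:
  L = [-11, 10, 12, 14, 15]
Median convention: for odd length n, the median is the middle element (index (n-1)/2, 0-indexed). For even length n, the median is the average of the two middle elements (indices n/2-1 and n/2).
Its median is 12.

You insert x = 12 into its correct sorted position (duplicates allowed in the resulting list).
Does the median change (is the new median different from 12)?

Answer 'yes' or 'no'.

Answer: no

Derivation:
Old median = 12
Insert x = 12
New median = 12
Changed? no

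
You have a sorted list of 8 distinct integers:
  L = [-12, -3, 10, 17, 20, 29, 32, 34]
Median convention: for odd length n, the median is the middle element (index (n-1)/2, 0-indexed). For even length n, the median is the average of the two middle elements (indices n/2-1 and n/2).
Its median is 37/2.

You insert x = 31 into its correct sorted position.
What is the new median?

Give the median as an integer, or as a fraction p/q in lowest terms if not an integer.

Answer: 20

Derivation:
Old list (sorted, length 8): [-12, -3, 10, 17, 20, 29, 32, 34]
Old median = 37/2
Insert x = 31
Old length even (8). Middle pair: indices 3,4 = 17,20.
New length odd (9). New median = single middle element.
x = 31: 6 elements are < x, 2 elements are > x.
New sorted list: [-12, -3, 10, 17, 20, 29, 31, 32, 34]
New median = 20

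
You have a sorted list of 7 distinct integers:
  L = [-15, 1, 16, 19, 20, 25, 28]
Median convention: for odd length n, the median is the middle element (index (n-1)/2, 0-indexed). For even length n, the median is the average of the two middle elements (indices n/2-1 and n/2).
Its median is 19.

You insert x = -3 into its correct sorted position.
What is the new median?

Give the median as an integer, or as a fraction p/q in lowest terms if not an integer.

Answer: 35/2

Derivation:
Old list (sorted, length 7): [-15, 1, 16, 19, 20, 25, 28]
Old median = 19
Insert x = -3
Old length odd (7). Middle was index 3 = 19.
New length even (8). New median = avg of two middle elements.
x = -3: 1 elements are < x, 6 elements are > x.
New sorted list: [-15, -3, 1, 16, 19, 20, 25, 28]
New median = 35/2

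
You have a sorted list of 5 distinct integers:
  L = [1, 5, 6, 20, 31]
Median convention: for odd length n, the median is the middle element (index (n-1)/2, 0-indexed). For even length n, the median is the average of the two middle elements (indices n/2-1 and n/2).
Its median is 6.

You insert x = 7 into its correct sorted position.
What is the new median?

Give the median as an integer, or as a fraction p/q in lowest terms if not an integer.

Answer: 13/2

Derivation:
Old list (sorted, length 5): [1, 5, 6, 20, 31]
Old median = 6
Insert x = 7
Old length odd (5). Middle was index 2 = 6.
New length even (6). New median = avg of two middle elements.
x = 7: 3 elements are < x, 2 elements are > x.
New sorted list: [1, 5, 6, 7, 20, 31]
New median = 13/2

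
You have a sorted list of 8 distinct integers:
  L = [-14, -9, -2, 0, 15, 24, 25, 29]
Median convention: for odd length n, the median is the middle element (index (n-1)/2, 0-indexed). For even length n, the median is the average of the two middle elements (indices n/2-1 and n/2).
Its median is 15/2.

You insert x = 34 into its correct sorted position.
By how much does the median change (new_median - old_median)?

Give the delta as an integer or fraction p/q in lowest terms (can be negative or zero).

Old median = 15/2
After inserting x = 34: new sorted = [-14, -9, -2, 0, 15, 24, 25, 29, 34]
New median = 15
Delta = 15 - 15/2 = 15/2

Answer: 15/2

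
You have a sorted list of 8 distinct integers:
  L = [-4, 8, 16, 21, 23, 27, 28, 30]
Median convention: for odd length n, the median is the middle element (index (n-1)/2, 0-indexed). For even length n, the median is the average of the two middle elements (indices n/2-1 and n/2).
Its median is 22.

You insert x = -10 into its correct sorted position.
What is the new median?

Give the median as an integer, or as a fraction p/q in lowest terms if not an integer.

Answer: 21

Derivation:
Old list (sorted, length 8): [-4, 8, 16, 21, 23, 27, 28, 30]
Old median = 22
Insert x = -10
Old length even (8). Middle pair: indices 3,4 = 21,23.
New length odd (9). New median = single middle element.
x = -10: 0 elements are < x, 8 elements are > x.
New sorted list: [-10, -4, 8, 16, 21, 23, 27, 28, 30]
New median = 21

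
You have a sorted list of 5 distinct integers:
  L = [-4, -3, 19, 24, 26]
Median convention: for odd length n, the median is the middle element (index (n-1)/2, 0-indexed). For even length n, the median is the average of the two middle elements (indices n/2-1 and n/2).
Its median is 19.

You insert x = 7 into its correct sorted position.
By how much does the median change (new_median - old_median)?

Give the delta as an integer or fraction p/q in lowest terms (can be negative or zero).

Old median = 19
After inserting x = 7: new sorted = [-4, -3, 7, 19, 24, 26]
New median = 13
Delta = 13 - 19 = -6

Answer: -6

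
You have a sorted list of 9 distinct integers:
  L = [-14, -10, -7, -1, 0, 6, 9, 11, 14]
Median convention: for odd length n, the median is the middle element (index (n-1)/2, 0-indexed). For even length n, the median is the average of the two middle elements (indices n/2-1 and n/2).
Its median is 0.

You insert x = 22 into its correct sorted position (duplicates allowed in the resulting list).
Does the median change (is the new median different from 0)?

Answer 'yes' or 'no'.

Answer: yes

Derivation:
Old median = 0
Insert x = 22
New median = 3
Changed? yes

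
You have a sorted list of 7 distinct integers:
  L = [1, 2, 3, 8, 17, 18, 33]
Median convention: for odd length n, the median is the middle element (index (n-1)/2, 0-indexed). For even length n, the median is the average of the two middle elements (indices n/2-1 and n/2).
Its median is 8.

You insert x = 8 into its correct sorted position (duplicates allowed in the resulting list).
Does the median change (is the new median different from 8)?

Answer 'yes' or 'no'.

Old median = 8
Insert x = 8
New median = 8
Changed? no

Answer: no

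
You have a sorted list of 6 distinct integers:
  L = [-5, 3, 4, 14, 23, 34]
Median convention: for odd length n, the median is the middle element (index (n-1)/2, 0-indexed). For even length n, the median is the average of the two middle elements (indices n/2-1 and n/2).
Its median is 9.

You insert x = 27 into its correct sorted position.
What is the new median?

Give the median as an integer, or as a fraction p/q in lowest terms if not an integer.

Old list (sorted, length 6): [-5, 3, 4, 14, 23, 34]
Old median = 9
Insert x = 27
Old length even (6). Middle pair: indices 2,3 = 4,14.
New length odd (7). New median = single middle element.
x = 27: 5 elements are < x, 1 elements are > x.
New sorted list: [-5, 3, 4, 14, 23, 27, 34]
New median = 14

Answer: 14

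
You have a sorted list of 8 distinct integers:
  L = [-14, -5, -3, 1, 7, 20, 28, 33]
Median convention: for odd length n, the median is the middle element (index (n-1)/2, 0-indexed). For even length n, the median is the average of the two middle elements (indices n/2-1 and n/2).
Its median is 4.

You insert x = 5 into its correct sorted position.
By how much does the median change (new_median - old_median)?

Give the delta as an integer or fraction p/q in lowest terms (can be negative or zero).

Old median = 4
After inserting x = 5: new sorted = [-14, -5, -3, 1, 5, 7, 20, 28, 33]
New median = 5
Delta = 5 - 4 = 1

Answer: 1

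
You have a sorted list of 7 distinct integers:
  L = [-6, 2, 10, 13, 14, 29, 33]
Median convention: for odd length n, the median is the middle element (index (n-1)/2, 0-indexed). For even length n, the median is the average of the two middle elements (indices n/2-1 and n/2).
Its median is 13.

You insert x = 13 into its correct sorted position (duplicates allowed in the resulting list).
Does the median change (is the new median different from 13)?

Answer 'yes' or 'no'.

Old median = 13
Insert x = 13
New median = 13
Changed? no

Answer: no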